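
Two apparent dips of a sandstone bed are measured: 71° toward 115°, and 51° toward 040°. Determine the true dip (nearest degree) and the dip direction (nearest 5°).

Represent each trace as a vector plunging at its apparent dip toward its trend (east-north-up frame): v₁ = (0.295, -0.138, -0.946), v₂ = (0.405, 0.482, -0.777).
The plane normal is n = v₁ × v₂ ∝ (0.563, -0.153, 0.198).
Dip δ = arctan(|n_h|/n_z) = arctan(0.583/0.198) = 71.3°.
The horizontal component of n points toward azimuth atan2(n_x, n_y) = 105°, the dip direction.

true dip 71°, dip direction 105°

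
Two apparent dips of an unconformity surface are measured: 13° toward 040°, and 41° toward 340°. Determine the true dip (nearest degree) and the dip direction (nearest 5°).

Represent each trace as a vector plunging at its apparent dip toward its trend (east-north-up frame): v₁ = (0.626, 0.746, -0.225), v₂ = (-0.258, 0.709, -0.656).
n = v₁ × v₂ = (-0.330, 0.469, 0.637) (taken with n_z > 0).
tan δ = √(n_x²+n_y²)/n_z = 0.574/0.637, so δ = 42.0°.
The horizontal component of n points toward azimuth atan2(n_x, n_y) = 325°, the dip direction.

true dip 42°, dip direction 325°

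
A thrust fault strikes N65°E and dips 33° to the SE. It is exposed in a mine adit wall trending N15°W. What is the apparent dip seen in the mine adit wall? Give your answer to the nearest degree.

33°

The section lies 80° from the strike.
tan α = tan 33° × sin 80° = 0.6494 × 0.9848 = 0.6395
α = arctan(0.6395) = 32.60°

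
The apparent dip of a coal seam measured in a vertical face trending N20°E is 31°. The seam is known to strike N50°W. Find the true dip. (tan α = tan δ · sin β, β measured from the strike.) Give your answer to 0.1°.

β = acute angle between strike N50°W and section N20°E = 70°.
tan δ = tan α / sin β = tan 31° / sin 70° = 0.6009 / 0.9397 = 0.6394
δ = arctan(0.6394) = 32.60°

32.6°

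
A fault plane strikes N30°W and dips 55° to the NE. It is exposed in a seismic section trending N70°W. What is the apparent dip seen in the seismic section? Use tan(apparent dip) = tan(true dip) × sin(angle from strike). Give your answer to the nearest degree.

43°

The section lies 40° from the strike.
tan α = tan 55° × sin 40° = 1.4281 × 0.6428 = 0.9180
apparent dip = arctan 0.9180 = 42.55°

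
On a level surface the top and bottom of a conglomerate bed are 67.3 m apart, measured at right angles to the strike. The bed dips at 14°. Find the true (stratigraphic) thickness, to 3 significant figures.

True thickness t = w · sin(dip) = 67.3 × sin 14°
t = 67.3 × 0.2419 = 16.281 m

16.3 m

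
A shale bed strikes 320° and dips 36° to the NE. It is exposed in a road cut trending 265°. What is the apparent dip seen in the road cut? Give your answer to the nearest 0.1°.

The section lies 55° from the strike.
tan α = tan 36° × sin 55° = 0.7265 × 0.8192 = 0.5951
α = arctan(0.5951) = 30.76°

30.8°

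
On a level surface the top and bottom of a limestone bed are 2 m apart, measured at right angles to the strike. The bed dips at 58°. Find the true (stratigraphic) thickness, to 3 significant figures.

True thickness t = w · sin(dip) = 2 × sin 58°
t = 2 × 0.8480 = 1.696 m

1.70 m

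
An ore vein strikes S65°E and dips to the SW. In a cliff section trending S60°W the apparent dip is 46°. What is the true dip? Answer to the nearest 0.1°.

β = acute angle between strike S65°E and section S60°W = 55°.
tan δ = tan α / sin β = tan 46° / sin 55° = 1.0355 / 0.8192 = 1.2641
δ = arctan(1.2641) = 51.65°

51.7°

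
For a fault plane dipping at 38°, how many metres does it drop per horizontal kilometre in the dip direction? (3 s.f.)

781 m

drop per km = 1000 × tan 38° = 1000 × 0.7813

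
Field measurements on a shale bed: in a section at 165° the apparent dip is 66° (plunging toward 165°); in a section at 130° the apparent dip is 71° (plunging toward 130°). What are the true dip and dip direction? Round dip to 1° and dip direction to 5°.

The two traces are lines in the plane: v₁ = (sin 165°·cos 66°, cos 165°·cos 66°, −sin 66°), v₂ = (sin 130°·cos 71°, cos 130°·cos 71°, −sin 71°).
The plane normal is n = v₁ × v₂ ∝ (0.180, -0.128, 0.076).
Dip δ = arctan(|n_h|/n_z) = arctan(0.221/0.076) = 71.1°.
Dip direction = azimuth of (n_x, n_y) = atan2(0.180, -0.128) = 125°.

true dip 71°, dip direction 125°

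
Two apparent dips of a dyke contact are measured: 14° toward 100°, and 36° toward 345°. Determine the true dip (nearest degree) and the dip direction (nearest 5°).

Each apparent-dip line lies in the plane. As unit vectors (x east, y north, z up), v₁ plunges 14°→100° and v₂ plunges 36°→345°.
n = v₁ × v₂ = (0.288, 0.612, 0.711) (taken with n_z > 0).
True dip = arccos(n_z / |n|) = arccos(0.7246) = 43.6°.
Dip direction = azimuth of (n_x, n_y) = atan2(0.288, 0.612) = 25°.

true dip 44°, dip direction 025°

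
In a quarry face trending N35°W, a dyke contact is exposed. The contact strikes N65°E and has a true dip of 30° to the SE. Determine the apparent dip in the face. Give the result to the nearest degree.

The section lies 80° from the strike.
tan α = tan 30° × sin 80° = 0.5774 × 0.9848 = 0.5686
apparent dip = arctan 0.5686 = 29.62°

30°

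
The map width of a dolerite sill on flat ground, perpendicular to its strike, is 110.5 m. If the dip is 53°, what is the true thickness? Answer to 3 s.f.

88.2 m

True thickness t = w · sin(dip) = 110.5 × sin 53°
t = 110.5 × 0.7986 = 88.249 m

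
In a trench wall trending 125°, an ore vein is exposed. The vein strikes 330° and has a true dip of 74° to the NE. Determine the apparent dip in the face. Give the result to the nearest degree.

56°

The strike is 330° and the section trends 125°; the acute angle between them is β = 25°.
tan(apparent dip) = tan 74° · sin 25° = 1.4738
apparent dip = arctan 1.4738 = 55.84°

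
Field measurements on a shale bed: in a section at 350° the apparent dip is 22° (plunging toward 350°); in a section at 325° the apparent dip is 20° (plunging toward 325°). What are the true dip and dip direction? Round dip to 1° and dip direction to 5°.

The two traces are lines in the plane: v₁ = (sin 350°·cos 22°, cos 350°·cos 22°, −sin 22°), v₂ = (sin 325°·cos 20°, cos 325°·cos 20°, −sin 20°).
n = v₁ × v₂ = (-0.024, 0.147, 0.368) (taken with n_z > 0).
Dip δ = arctan(|n_h|/n_z) = arctan(0.149/0.368) = 22.0°.
The horizontal component of n points toward azimuth atan2(n_x, n_y) = 351°, the dip direction.

true dip 22°, dip direction 350°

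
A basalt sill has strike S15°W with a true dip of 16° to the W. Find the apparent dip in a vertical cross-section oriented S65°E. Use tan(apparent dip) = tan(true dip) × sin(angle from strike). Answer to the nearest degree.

16°

The section lies 80° from the strike.
tan(apparent dip) = tan 16° · sin 80° = 0.2824
apparent dip = arctan 0.2824 = 15.77°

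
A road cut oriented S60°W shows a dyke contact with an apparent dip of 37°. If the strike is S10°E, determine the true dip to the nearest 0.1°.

38.7°

β = acute angle between strike S10°E and section S60°W = 70°.
tan δ = tan α / sin β = tan 37° / sin 70° = 0.7536 / 0.9397 = 0.8019
true dip = arctan 0.8019 = 38.73°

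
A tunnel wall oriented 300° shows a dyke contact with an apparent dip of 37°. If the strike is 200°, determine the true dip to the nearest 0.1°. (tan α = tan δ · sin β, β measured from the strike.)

The section is 80° from the strike.
tan δ = tan α / sin β = tan 37° / sin 80° = 0.7536 / 0.9848 = 0.7652
true dip = arctan 0.7652 = 37.42°

37.4°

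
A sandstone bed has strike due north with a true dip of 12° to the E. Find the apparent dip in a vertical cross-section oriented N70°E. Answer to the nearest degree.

11°

Angle between strike (due north) and section (N70°E): β = 70°.
tan α = tan 12° × sin 70° = 0.2126 × 0.9397 = 0.1997
apparent dip = arctan 0.1997 = 11.30°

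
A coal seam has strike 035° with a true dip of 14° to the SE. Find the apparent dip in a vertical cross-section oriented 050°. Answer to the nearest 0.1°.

3.7°

Angle between strike (035°) and section (050°): β = 15°.
tan α = tan 14° × sin 15° = 0.2493 × 0.2588 = 0.0645
apparent dip = arctan 0.0645 = 3.69°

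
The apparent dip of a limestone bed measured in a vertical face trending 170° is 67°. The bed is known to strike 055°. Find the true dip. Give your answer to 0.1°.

β = acute angle between strike 055° and section 170° = 65°.
tan(true dip) = tan 67° / sin 65° = 2.5994
δ = arctan(2.5994) = 68.96°

69.0°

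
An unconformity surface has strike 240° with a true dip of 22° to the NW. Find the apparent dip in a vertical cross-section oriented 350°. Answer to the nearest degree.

21°

Angle between strike (240°) and section (350°): β = 70°.
tan α = tan 22° × sin 70° = 0.4040 × 0.9397 = 0.3797
α = arctan(0.3797) = 20.79°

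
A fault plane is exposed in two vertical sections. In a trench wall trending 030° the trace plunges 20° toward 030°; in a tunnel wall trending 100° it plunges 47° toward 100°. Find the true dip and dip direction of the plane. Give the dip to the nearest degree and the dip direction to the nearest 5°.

Represent each trace as a vector plunging at its apparent dip toward its trend (east-north-up frame): v₁ = (0.470, 0.814, -0.342), v₂ = (0.672, -0.118, -0.731).
Cross product v₁ × v₂ gives the pole to the plane: n ∝ (0.636, -0.114, 0.602).
tan δ = √(n_x²+n_y²)/n_z = 0.646/0.602, so δ = 47.0°.
Dip direction = atan2(0.636, -0.114) = 100° (azimuth of n's horizontal projection).

true dip 47°, dip direction 100°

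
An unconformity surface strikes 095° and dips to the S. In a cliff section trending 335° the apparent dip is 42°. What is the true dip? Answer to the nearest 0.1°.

The section is 60° from the strike.
tan δ = tan α / sin β = tan 42° / sin 60° = 0.9004 / 0.8660 = 1.0397
δ = arctan(1.0397) = 46.11°

46.1°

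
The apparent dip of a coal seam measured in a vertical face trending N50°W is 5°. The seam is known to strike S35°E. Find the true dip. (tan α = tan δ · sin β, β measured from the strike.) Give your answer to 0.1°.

The section is 15° from the strike.
tan δ = tan α / sin β = tan 5° / sin 15° = 0.0875 / 0.2588 = 0.3380
δ = arctan(0.3380) = 18.68°

18.7°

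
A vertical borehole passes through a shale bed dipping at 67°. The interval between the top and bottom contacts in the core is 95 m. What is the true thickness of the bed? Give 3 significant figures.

True thickness t = h · cos(dip) = 95 × cos 67°
t = 95 × 0.3907 = 37.119 m

37.1 m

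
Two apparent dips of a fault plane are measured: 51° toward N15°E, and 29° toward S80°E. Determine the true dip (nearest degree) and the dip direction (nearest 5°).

Represent each trace as a vector plunging at its apparent dip toward its trend (east-north-up frame): v₁ = (0.163, 0.608, -0.777), v₂ = (0.861, -0.152, -0.485).
The plane normal is n = v₁ × v₂ ∝ (0.413, 0.590, 0.548).
tan δ = √(n_x²+n_y²)/n_z = 0.720/0.548, so δ = 52.7°.
Dip direction = azimuth of (n_x, n_y) = atan2(0.413, 0.590) = 35°.

true dip 53°, dip direction 035°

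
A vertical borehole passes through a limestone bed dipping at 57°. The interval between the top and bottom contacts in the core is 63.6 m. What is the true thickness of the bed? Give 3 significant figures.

34.6 m

True thickness t = h · cos(dip) = 63.6 × cos 57°
t = 63.6 × 0.5446 = 34.639 m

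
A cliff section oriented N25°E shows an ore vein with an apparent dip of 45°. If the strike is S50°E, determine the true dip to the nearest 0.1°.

46.0°

The section is 75° from the strike.
tan δ = tan α / sin β = tan 45° / sin 75° = 1.0000 / 0.9659 = 1.0353
true dip = arctan 1.0353 = 45.99°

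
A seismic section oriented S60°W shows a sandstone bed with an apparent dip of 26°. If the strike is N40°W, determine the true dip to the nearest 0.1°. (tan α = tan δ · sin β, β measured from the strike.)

The section is 80° from the strike.
tan δ = tan α / sin β = tan 26° / sin 80° = 0.4877 / 0.9848 = 0.4953
δ = arctan(0.4953) = 26.35°

26.3°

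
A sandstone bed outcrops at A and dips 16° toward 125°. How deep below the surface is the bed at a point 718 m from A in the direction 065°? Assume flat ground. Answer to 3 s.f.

103 m

The hole lies 60° from the dip direction, so the down-dip offset is 718 × cos 60° = 359.00 m.
Depth = down-dip offset × tan(dip) = 359.00 × tan 16° = 359.00 × 0.2867
Depth = 102.94 m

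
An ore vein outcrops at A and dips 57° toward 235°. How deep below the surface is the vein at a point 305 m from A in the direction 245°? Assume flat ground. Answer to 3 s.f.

463 m

The hole lies 10° from the dip direction, so the down-dip offset is 305 × cos 10° = 300.37 m.
Depth = down-dip offset × tan(dip) = 300.37 × tan 57° = 300.37 × 1.5399
Depth = 462.52 m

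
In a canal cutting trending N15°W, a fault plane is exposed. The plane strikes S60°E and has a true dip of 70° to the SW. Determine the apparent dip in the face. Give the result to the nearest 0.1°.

The section lies 45° from the strike.
tan(apparent dip) = tan 70° · sin 45° = 1.9428
apparent dip = arctan 1.9428 = 62.76°

62.8°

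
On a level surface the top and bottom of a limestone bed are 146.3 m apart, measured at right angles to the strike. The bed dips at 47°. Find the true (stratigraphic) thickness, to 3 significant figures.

True thickness t = w · sin(dip) = 146.3 × sin 47°
t = 146.3 × 0.7314 = 106.997 m

107 m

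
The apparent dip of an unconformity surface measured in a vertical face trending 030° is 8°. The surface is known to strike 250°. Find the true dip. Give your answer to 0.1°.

The section is 40° from the strike.
tan δ = tan α / sin β = tan 8° / sin 40° = 0.1405 / 0.6428 = 0.2186
δ = arctan(0.2186) = 12.33°

12.3°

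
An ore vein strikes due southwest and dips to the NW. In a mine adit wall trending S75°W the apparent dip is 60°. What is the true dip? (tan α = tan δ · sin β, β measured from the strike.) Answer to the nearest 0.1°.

73.9°

The section is 30° from the strike.
tan δ = tan α / sin β = tan 60° / sin 30° = 1.7321 / 0.5000 = 3.4641
δ = arctan(3.4641) = 73.90°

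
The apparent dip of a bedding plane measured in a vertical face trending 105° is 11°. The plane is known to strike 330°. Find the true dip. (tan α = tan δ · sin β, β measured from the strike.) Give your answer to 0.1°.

15.4°

β = acute angle between strike 330° and section 105° = 45°.
tan(true dip) = tan 11° / sin 45° = 0.2749
true dip = arctan 0.2749 = 15.37°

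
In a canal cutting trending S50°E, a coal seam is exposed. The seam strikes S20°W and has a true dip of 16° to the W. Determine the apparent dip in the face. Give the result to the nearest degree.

The strike is S20°W and the section trends S50°E; the acute angle between them is β = 70°.
tan α = tan 16° × sin 70° = 0.2867 × 0.9397 = 0.2695
apparent dip = arctan 0.2695 = 15.08°

15°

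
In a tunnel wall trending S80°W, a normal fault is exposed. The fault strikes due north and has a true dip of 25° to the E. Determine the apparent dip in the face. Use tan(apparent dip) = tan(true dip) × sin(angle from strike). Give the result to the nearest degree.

25°

The section lies 80° from the strike.
tan(apparent dip) = tan 25° · sin 80° = 0.4592
apparent dip = arctan 0.4592 = 24.67°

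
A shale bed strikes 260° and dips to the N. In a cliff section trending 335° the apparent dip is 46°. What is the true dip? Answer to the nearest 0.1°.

β = acute angle between strike 260° and section 335° = 75°.
tan(true dip) = tan 46° / sin 75° = 1.0721
true dip = arctan 1.0721 = 46.99°

47.0°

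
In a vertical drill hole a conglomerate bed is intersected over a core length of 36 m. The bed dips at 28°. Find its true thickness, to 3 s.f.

True thickness t = h · cos(dip) = 36 × cos 28°
t = 36 × 0.8829 = 31.786 m

31.8 m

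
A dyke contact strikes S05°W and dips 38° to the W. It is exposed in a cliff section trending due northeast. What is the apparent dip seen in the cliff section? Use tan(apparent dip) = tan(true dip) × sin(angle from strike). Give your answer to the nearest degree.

27°

The strike is S05°W and the section trends due northeast; the acute angle between them is β = 40°.
tan(apparent dip) = tan 38° · sin 40° = 0.5022
α = arctan(0.5022) = 26.67°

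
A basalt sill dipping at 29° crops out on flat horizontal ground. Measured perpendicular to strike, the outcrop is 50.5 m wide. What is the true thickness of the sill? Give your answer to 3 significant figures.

True thickness t = w · sin(dip) = 50.5 × sin 29°
t = 50.5 × 0.4848 = 24.483 m

24.5 m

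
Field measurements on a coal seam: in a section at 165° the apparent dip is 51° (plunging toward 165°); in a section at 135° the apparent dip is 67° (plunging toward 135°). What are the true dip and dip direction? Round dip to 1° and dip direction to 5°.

Represent each trace as a vector plunging at its apparent dip toward its trend (east-north-up frame): v₁ = (0.163, -0.608, -0.777), v₂ = (0.276, -0.276, -0.921).
The plane normal is n = v₁ × v₂ ∝ (0.345, -0.065, 0.123).
True dip = arccos(n_z / |n|) = arccos(0.3307) = 70.7°.
Dip direction = azimuth of (n_x, n_y) = atan2(0.345, -0.065) = 101°.

true dip 71°, dip direction 100°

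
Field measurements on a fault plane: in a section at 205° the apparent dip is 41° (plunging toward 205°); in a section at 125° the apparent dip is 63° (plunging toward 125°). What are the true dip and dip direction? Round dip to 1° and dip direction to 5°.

Each apparent-dip line lies in the plane. As unit vectors (x east, y north, z up), v₁ plunges 41°→205° and v₂ plunges 63°→125°.
Cross product v₁ × v₂ gives the pole to the plane: n ∝ (0.439, -0.528, 0.337).
Dip δ = arctan(|n_h|/n_z) = arctan(0.687/0.337) = 63.8°.
Dip direction = atan2(0.439, -0.528) = 140° (azimuth of n's horizontal projection).

true dip 64°, dip direction 140°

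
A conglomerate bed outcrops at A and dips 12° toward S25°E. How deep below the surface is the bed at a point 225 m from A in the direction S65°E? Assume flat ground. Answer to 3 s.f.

The hole lies 40° from the dip direction, so the down-dip offset is 225 × cos 40° = 172.36 m.
Depth = down-dip offset × tan(dip) = 172.36 × tan 12° = 172.36 × 0.2126
Depth = 36.64 m

36.6 m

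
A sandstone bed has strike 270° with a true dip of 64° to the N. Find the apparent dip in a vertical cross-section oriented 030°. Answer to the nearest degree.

Angle between strike (270°) and section (030°): β = 60°.
tan α = tan 64° × sin 60° = 2.0503 × 0.8660 = 1.7756
apparent dip = arctan 1.7756 = 60.61°

61°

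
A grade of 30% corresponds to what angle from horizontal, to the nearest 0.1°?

tan θ = 30/100 = 0.3000
θ = arctan(0.3000) = 16.70°

16.7°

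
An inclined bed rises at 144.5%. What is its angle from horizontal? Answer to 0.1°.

tan θ = 144.5/100 = 1.4450
θ = arctan(1.4450) = 55.32°

55.3°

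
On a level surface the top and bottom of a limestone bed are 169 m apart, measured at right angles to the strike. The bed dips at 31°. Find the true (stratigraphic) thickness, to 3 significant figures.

87.0 m

True thickness t = w · sin(dip) = 169 × sin 31°
t = 169 × 0.5150 = 87.041 m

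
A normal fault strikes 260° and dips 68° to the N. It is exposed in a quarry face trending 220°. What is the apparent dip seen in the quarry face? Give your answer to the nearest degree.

58°

The strike is 260° and the section trends 220°; the acute angle between them is β = 40°.
tan(apparent dip) = tan 68° · sin 40° = 1.5910
apparent dip = arctan 1.5910 = 57.85°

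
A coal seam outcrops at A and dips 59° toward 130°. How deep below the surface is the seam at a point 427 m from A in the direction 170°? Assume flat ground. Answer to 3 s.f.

544 m

The hole lies 40° from the dip direction, so the down-dip offset is 427 × cos 40° = 327.10 m.
Depth = down-dip offset × tan(dip) = 327.10 × tan 59° = 327.10 × 1.6643
Depth = 544.39 m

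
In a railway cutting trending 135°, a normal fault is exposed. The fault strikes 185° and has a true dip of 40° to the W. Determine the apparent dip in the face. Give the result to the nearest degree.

33°

The section lies 50° from the strike.
tan α = tan 40° × sin 50° = 0.8391 × 0.7660 = 0.6428
apparent dip = arctan 0.6428 = 32.73°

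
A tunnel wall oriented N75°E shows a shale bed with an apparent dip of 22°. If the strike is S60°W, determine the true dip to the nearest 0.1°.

57.4°

The section is 15° from the strike.
tan(true dip) = tan 22° / sin 15° = 1.5610
δ = arctan(1.5610) = 57.36°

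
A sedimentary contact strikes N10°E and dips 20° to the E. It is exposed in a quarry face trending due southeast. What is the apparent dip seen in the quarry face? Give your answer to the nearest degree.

17°

Angle between strike (N10°E) and section (due southeast): β = 55°.
tan(apparent dip) = tan 20° · sin 55° = 0.2981
α = arctan(0.2981) = 16.60°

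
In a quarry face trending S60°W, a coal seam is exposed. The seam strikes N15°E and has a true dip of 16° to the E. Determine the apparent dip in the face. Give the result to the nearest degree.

The section lies 45° from the strike.
tan(apparent dip) = tan 16° · sin 45° = 0.2028
apparent dip = arctan 0.2028 = 11.46°

11°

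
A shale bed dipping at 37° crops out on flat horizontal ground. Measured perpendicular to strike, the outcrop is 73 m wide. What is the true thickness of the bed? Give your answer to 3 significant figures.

True thickness t = w · sin(dip) = 73 × sin 37°
t = 73 × 0.6018 = 43.932 m

43.9 m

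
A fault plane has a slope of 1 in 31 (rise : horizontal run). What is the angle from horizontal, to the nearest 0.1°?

tan θ = 1/31 = 0.0323
θ = arctan(0.0323) = 1.85°

1.8°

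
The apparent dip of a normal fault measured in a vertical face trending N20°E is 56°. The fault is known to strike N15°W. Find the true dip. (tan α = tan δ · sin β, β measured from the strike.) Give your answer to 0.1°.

68.8°

The section is 35° from the strike.
tan δ = tan α / sin β = tan 56° / sin 35° = 1.4826 / 0.5736 = 2.5848
true dip = arctan 2.5848 = 68.85°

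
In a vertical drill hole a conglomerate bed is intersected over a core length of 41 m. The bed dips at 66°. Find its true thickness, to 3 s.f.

True thickness t = h · cos(dip) = 41 × cos 66°
t = 41 × 0.4067 = 16.676 m

16.7 m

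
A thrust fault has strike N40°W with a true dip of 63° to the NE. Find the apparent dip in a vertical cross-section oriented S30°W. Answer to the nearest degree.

The section lies 70° from the strike.
tan(apparent dip) = tan 63° · sin 70° = 1.8443
α = arctan(1.8443) = 61.53°

62°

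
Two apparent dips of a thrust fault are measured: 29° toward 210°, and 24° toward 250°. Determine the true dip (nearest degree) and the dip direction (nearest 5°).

The two traces are lines in the plane: v₁ = (sin 210°·cos 29°, cos 210°·cos 29°, −sin 29°), v₂ = (sin 250°·cos 24°, cos 250°·cos 24°, −sin 24°).
Cross product v₁ × v₂ gives the pole to the plane: n ∝ (-0.157, -0.238, 0.514).
Dip δ = arctan(|n_h|/n_z) = arctan(0.285/0.514) = 29.0°.
Dip direction = azimuth of (n_x, n_y) = atan2(-0.157, -0.238) = 213°.

true dip 29°, dip direction 215°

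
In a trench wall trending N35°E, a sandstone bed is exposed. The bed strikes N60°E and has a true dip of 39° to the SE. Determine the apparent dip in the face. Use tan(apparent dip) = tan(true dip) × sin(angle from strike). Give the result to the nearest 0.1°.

18.9°

Angle between strike (N60°E) and section (N35°E): β = 25°.
tan α = tan 39° × sin 25° = 0.8098 × 0.4226 = 0.3422
apparent dip = arctan 0.3422 = 18.89°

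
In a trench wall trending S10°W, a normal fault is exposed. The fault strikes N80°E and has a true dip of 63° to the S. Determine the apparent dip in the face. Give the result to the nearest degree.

The strike is N80°E and the section trends S10°W; the acute angle between them is β = 70°.
tan(apparent dip) = tan 63° · sin 70° = 1.8443
α = arctan(1.8443) = 61.53°

62°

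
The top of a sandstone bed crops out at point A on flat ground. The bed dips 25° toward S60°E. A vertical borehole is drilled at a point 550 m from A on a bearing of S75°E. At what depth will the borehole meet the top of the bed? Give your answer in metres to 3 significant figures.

The hole lies 15° from the dip direction, so the down-dip offset is 550 × cos 15° = 531.26 m.
Depth = down-dip offset × tan(dip) = 531.26 × tan 25° = 531.26 × 0.4663
Depth = 247.73 m

248 m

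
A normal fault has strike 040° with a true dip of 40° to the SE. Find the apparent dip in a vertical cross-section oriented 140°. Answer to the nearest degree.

40°

The section lies 80° from the strike.
tan α = tan 40° × sin 80° = 0.8391 × 0.9848 = 0.8264
α = arctan(0.8264) = 39.57°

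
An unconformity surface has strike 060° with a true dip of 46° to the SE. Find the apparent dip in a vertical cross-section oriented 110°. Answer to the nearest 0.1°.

38.4°

The section lies 50° from the strike.
tan(apparent dip) = tan 46° · sin 50° = 0.7933
apparent dip = arctan 0.7933 = 38.42°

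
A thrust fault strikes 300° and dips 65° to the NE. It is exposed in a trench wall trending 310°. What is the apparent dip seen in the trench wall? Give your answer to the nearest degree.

The section lies 10° from the strike.
tan α = tan 65° × sin 10° = 2.1445 × 0.1736 = 0.3724
α = arctan(0.3724) = 20.42°

20°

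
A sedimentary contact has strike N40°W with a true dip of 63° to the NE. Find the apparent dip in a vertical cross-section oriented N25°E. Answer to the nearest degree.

61°

Angle between strike (N40°W) and section (N25°E): β = 65°.
tan(apparent dip) = tan 63° · sin 65° = 1.7787
apparent dip = arctan 1.7787 = 60.66°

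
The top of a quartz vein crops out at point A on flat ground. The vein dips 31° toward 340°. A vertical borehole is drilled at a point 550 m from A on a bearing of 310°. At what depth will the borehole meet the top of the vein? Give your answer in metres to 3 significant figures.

286 m

The hole lies 30° from the dip direction, so the down-dip offset is 550 × cos 30° = 476.31 m.
Depth = down-dip offset × tan(dip) = 476.31 × tan 31° = 476.31 × 0.6009
Depth = 286.20 m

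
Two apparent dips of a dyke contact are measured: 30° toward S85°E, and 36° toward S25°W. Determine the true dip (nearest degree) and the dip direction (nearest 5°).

Represent each trace as a vector plunging at its apparent dip toward its trend (east-north-up frame): v₁ = (0.863, -0.075, -0.500), v₂ = (-0.342, -0.733, -0.588).
Cross product v₁ × v₂ gives the pole to the plane: n ∝ (0.322, -0.678, 0.658).
True dip = arccos(n_z / |n|) = arccos(0.6593) = 48.7°.
The horizontal component of n points toward azimuth atan2(n_x, n_y) = 155°, the dip direction.

true dip 49°, dip direction 155°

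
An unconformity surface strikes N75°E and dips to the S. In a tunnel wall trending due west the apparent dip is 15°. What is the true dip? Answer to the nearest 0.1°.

The section is 15° from the strike.
tan δ = tan α / sin β = tan 15° / sin 15° = 0.2679 / 0.2588 = 1.0353
true dip = arctan 1.0353 = 45.99°

46.0°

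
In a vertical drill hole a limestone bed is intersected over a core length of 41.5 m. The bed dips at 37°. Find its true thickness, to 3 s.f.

33.1 m

True thickness t = h · cos(dip) = 41.5 × cos 37°
t = 41.5 × 0.7986 = 33.143 m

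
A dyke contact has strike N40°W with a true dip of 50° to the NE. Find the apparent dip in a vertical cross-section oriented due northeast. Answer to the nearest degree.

The strike is N40°W and the section trends due northeast; the acute angle between them is β = 85°.
tan α = tan 50° × sin 85° = 1.1918 × 0.9962 = 1.1872
α = arctan(1.1872) = 49.89°

50°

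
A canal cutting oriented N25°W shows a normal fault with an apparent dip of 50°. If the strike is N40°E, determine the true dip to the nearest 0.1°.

The section is 65° from the strike.
tan δ = tan α / sin β = tan 50° / sin 65° = 1.1918 / 0.9063 = 1.3150
δ = arctan(1.3150) = 52.75°

52.7°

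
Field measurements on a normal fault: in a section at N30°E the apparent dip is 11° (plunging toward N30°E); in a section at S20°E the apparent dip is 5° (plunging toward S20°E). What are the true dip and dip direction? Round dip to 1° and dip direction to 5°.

Represent each trace as a vector plunging at its apparent dip toward its trend (east-north-up frame): v₁ = (0.491, 0.850, -0.191), v₂ = (0.341, -0.936, -0.087).
n = v₁ × v₂ = (0.253, 0.022, 0.749) (taken with n_z > 0).
True dip = arccos(n_z / |n|) = arccos(0.9472) = 18.7°.
Dip direction = atan2(0.253, 0.022) = 85° (azimuth of n's horizontal projection).

true dip 19°, dip direction 085°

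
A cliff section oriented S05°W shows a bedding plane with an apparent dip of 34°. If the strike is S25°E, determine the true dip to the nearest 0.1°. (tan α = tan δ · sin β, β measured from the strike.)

The section is 30° from the strike.
tan δ = tan α / sin β = tan 34° / sin 30° = 0.6745 / 0.5000 = 1.3490
true dip = arctan 1.3490 = 53.45°

53.5°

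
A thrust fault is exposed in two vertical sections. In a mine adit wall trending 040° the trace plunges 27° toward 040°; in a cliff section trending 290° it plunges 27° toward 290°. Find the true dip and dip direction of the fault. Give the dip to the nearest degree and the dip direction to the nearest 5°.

true dip 42°, dip direction 345°

Represent each trace as a vector plunging at its apparent dip toward its trend (east-north-up frame): v₁ = (0.573, 0.683, -0.454), v₂ = (-0.837, 0.305, -0.454).
The plane normal is n = v₁ × v₂ ∝ (-0.172, 0.640, 0.746).
tan δ = √(n_x²+n_y²)/n_z = 0.663/0.746, so δ = 41.6°.
The horizontal component of n points toward azimuth atan2(n_x, n_y) = 345°, the dip direction.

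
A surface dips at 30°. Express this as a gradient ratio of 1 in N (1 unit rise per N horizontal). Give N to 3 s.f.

1 in 1.73

1 : N means tan θ = 1/N, so N = 1/tan 30° = 1/0.5774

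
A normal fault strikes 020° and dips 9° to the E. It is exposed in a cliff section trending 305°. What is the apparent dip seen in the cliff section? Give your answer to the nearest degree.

The section lies 75° from the strike.
tan(apparent dip) = tan 9° · sin 75° = 0.1530
apparent dip = arctan 0.1530 = 8.70°

9°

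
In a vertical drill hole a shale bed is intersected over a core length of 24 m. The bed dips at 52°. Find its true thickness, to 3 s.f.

True thickness t = h · cos(dip) = 24 × cos 52°
t = 24 × 0.6157 = 14.776 m

14.8 m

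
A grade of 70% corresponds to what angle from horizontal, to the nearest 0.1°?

tan θ = 70/100 = 0.7000
θ = arctan(0.7000) = 34.99°

35.0°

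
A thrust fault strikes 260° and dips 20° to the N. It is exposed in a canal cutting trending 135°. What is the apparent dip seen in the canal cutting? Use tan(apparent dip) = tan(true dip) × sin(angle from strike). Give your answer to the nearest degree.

Angle between strike (260°) and section (135°): β = 55°.
tan(apparent dip) = tan 20° · sin 55° = 0.2981
apparent dip = arctan 0.2981 = 16.60°

17°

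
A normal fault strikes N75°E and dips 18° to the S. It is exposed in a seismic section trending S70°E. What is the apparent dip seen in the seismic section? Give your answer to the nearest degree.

The strike is N75°E and the section trends S70°E; the acute angle between them is β = 35°.
tan α = tan 18° × sin 35° = 0.3249 × 0.5736 = 0.1864
α = arctan(0.1864) = 10.56°

11°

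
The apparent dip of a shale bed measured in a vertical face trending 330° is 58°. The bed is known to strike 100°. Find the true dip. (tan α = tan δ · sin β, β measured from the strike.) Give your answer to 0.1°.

64.4°

β = acute angle between strike 100° and section 330° = 50°.
tan(true dip) = tan 58° / sin 50° = 2.0891
true dip = arctan 2.0891 = 64.42°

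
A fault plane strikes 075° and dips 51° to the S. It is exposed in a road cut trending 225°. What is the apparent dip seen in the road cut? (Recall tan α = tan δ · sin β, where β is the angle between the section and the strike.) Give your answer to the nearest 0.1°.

31.7°

The strike is 075° and the section trends 225°; the acute angle between them is β = 30°.
tan α = tan 51° × sin 30° = 1.2349 × 0.5000 = 0.6174
apparent dip = arctan 0.6174 = 31.69°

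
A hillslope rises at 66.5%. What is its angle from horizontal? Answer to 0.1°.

tan θ = 66.5/100 = 0.6650
θ = arctan(0.6650) = 33.62°

33.6°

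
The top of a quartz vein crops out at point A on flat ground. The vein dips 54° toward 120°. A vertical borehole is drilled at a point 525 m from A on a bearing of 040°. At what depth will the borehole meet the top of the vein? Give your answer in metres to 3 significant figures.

The hole lies 80° from the dip direction, so the down-dip offset is 525 × cos 80° = 91.17 m.
Depth = down-dip offset × tan(dip) = 91.17 × tan 54° = 91.17 × 1.3764
Depth = 125.48 m

125 m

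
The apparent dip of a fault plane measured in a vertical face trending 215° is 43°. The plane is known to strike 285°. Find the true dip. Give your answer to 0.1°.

The section is 70° from the strike.
tan(true dip) = tan 43° / sin 70° = 0.9924
δ = arctan(0.9924) = 44.78°

44.8°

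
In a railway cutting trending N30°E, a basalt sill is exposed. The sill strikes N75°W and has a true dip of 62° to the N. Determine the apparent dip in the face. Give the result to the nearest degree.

61°

The strike is N75°W and the section trends N30°E; the acute angle between them is β = 75°.
tan α = tan 62° × sin 75° = 1.8807 × 0.9659 = 1.8166
α = arctan(1.8166) = 61.17°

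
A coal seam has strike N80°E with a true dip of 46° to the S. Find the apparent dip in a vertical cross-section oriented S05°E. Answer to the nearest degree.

Angle between strike (N80°E) and section (S05°E): β = 85°.
tan(apparent dip) = tan 46° · sin 85° = 1.0316
apparent dip = arctan 1.0316 = 45.89°

46°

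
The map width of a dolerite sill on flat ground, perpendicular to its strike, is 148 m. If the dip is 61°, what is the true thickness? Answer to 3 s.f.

True thickness t = w · sin(dip) = 148 × sin 61°
t = 148 × 0.8746 = 129.444 m

129 m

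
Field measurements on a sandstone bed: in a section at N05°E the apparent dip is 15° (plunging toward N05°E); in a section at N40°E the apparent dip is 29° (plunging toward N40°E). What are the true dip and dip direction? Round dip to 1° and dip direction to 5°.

true dip 33°, dip direction 070°

Each apparent-dip line lies in the plane. As unit vectors (x east, y north, z up), v₁ plunges 15°→N05°E and v₂ plunges 29°→N40°E.
The plane normal is n = v₁ × v₂ ∝ (0.293, 0.105, 0.485).
tan δ = √(n_x²+n_y²)/n_z = 0.311/0.485, so δ = 32.7°.
Dip direction = azimuth of (n_x, n_y) = atan2(0.293, 0.105) = 70°.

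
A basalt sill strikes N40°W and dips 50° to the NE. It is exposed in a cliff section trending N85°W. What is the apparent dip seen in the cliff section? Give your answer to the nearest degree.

Angle between strike (N40°W) and section (N85°W): β = 45°.
tan(apparent dip) = tan 50° · sin 45° = 0.8427
apparent dip = arctan 0.8427 = 40.12°

40°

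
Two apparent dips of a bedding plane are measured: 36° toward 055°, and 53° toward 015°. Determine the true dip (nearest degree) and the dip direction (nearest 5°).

Represent each trace as a vector plunging at its apparent dip toward its trend (east-north-up frame): v₁ = (0.663, 0.464, -0.588), v₂ = (0.156, 0.581, -0.799).
n = v₁ × v₂ = (-0.029, 0.438, 0.313) (taken with n_z > 0).
Dip δ = arctan(|n_h|/n_z) = arctan(0.439/0.313) = 54.5°.
Dip direction = atan2(-0.029, 0.438) = 356° (azimuth of n's horizontal projection).

true dip 54°, dip direction 355°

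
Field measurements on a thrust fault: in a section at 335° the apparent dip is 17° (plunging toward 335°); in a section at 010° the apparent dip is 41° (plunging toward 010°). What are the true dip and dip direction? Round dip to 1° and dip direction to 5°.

true dip 48°, dip direction 050°

Represent each trace as a vector plunging at its apparent dip toward its trend (east-north-up frame): v₁ = (-0.404, 0.867, -0.292), v₂ = (0.131, 0.743, -0.656).
Cross product v₁ × v₂ gives the pole to the plane: n ∝ (0.351, 0.303, 0.414).
True dip = arccos(n_z / |n|) = arccos(0.6656) = 48.3°.
Dip direction = azimuth of (n_x, n_y) = atan2(0.351, 0.303) = 49°.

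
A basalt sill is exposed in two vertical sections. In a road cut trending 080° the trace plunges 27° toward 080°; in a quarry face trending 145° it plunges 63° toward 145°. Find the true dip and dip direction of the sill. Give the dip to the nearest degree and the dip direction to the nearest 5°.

The two traces are lines in the plane: v₁ = (sin 80°·cos 27°, cos 80°·cos 27°, −sin 27°), v₂ = (sin 145°·cos 63°, cos 145°·cos 63°, −sin 63°).
The plane normal is n = v₁ × v₂ ∝ (0.307, -0.664, 0.367).
tan δ = √(n_x²+n_y²)/n_z = 0.731/0.367, so δ = 63.4°.
Dip direction = azimuth of (n_x, n_y) = atan2(0.307, -0.664) = 155°.

true dip 63°, dip direction 155°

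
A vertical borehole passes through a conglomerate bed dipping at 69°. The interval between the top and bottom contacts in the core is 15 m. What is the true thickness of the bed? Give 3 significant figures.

5.38 m

True thickness t = h · cos(dip) = 15 × cos 69°
t = 15 × 0.3584 = 5.376 m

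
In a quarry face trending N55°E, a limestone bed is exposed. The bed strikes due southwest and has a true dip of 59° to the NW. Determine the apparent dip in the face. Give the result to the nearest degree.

The strike is due southwest and the section trends N55°E; the acute angle between them is β = 10°.
tan α = tan 59° × sin 10° = 1.6643 × 0.1736 = 0.2890
apparent dip = arctan 0.2890 = 16.12°

16°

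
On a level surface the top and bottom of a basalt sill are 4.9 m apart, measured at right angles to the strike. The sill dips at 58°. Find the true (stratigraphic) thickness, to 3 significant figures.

4.16 m

True thickness t = w · sin(dip) = 4.9 × sin 58°
t = 4.9 × 0.8480 = 4.155 m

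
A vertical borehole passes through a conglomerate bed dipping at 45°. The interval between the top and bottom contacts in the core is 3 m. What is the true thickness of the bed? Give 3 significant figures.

2.12 m

True thickness t = h · cos(dip) = 3 × cos 45°
t = 3 × 0.7071 = 2.121 m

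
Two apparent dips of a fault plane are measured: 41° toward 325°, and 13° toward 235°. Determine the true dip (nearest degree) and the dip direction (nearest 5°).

true dip 42°, dip direction 310°

Each apparent-dip line lies in the plane. As unit vectors (x east, y north, z up), v₁ plunges 41°→325° and v₂ plunges 13°→235°.
n = v₁ × v₂ = (-0.506, 0.426, 0.735) (taken with n_z > 0).
Dip δ = arctan(|n_h|/n_z) = arctan(0.661/0.735) = 42.0°.
Dip direction = atan2(-0.506, 0.426) = 310° (azimuth of n's horizontal projection).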